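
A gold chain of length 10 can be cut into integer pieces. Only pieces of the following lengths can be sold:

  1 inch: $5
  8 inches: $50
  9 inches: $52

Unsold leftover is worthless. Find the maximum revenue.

Build f[k] bottom-up: f[k] = max over allowed piece i of (p[i] + f[k−i]).
f[1] = 5
f[2] = 10  (first piece 1, then f[1]=5)
f[3] = 15  (first piece 1, then f[2]=10)
f[4] = 20  (first piece 1, then f[3]=15)
f[5] = 25  (first piece 1, then f[4]=20)
f[6] = 30  (first piece 1, then f[5]=25)
f[7] = 35  (first piece 1, then f[6]=30)
f[8] = 50
f[9] = 55  (first piece 1, then f[8]=50)
f[10] = 60  (first piece 1, then f[9]=55)
One optimal cutting: 8 + 1 + 1 → $60.

60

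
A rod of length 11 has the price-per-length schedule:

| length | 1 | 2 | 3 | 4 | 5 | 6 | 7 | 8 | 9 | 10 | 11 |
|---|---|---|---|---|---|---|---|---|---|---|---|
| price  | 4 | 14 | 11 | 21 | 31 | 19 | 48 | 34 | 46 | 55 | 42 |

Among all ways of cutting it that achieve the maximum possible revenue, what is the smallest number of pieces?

3

Let r[k] be the best obtainable value from length k. For each k, try every first piece i and keep the best of price[i] + r[k−i].
r[1] = 4
r[2] = 14
r[3] = 18  (first piece 1, then r[2]=14)
r[4] = 28  (first piece 2, then r[2]=14)
r[5] = 32  (first piece 1, then r[4]=28)
r[6] = 42  (first piece 2, then r[4]=28)
r[7] = 48
r[8] = 56  (first piece 2, then r[6]=42)
r[9] = 62  (first piece 2, then r[7]=48)
r[10] = 70  (first piece 2, then r[8]=56)
r[11] = 76  (first piece 2, then r[9]=62)
Maximum revenue is €76.
Now minimize piece count subject to staying optimal: for each k, pieces[k] = 1 + min over i with p[i]+r[k−i]=r[k] of pieces[k−i].
pieces[8] = 4
pieces[9] = 2
pieces[10] = 5
pieces[11] = 3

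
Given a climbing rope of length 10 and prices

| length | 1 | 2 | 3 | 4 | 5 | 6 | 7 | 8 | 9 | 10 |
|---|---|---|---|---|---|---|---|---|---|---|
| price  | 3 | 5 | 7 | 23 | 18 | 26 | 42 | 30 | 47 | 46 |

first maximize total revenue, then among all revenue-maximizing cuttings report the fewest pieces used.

4

Consider every possible first cut. r[k] is the best of p[i]+r[k−i] over all sellable i≤k.
r[1] = 3
r[2] = max(3+3, 5+0) = 6
r[3] = max(3+6, 5+3, 7+0) = 9
r[4] = max(3+9, 5+6, 7+3, 23+0) = 23
r[5] = max(3+23, 5+9, 7+6, 23+3, 18+0) = 26
r[6] = max(3+26, 5+23, 7+9, 23+6, 18+3, 26+0) = 29
r[7] = max(3+29, 5+26, 7+23, …, 26+3, 42+0) = 42
r[8] = max(3+42, 5+29, 7+26, …, 42+3, 30+0) = 46
r[9] = max(3+46, 5+42, 7+29, …, 30+3, 47+0) = 49
r[10] = max(3+49, 5+46, 7+42, …, 47+3, 46+0) = 52
Maximum revenue is €52.
Now minimize piece count subject to staying optimal: for each k, pieces[k] = 1 + min over i with p[i]+r[k−i]=r[k] of pieces[k−i].
pieces[7] = 1
pieces[8] = 2
pieces[9] = 3
pieces[10] = 4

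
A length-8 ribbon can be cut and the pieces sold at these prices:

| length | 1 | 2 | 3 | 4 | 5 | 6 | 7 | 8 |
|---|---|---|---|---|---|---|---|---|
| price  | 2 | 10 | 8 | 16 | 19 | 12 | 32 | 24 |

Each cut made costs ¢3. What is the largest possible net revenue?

31

Build net[k] bottom-up: net[k] = max over allowed piece i of (p[i] + net[k−i]) − 3 per cut.
net[1] = 2
net[2] = 10
net[3] = 9  (first piece 1, then net[2]=10)
net[4] = 17  (first piece 2, then net[2]=10)
net[5] = 19
net[6] = 24  (first piece 2, then net[4]=17)
net[7] = 32
net[8] = 31  (first piece 1, then net[7]=32)
One optimal plan: pieces 7 + 1 (1 cut) → ¢34 − ¢3 = ¢31.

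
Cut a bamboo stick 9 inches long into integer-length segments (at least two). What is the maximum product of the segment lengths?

Let g[k] be the best product for length k (with at least one cut). For each first piece i, the rest contributes max(k−i, g[k−i]).
Small cases: g[2]=1.
g[3] = max(1·2, 2·1) = 2
g[4] = max(1·3, 2·2, 3·1) = 4
g[5] = max(1·4, 2·3, 3·2, 4·1) = 6
g[6] = max(1·6, 2·4, 3·3, 4·2, 5·1) = 9
g[7] = max(1·9, 2·6, 3·4, 4·3, 5·2, 6·1) = 12
g[8] = max(1·12, 2·9, 3·6, …, 6·2, 7·1) = 18
g[9] = max(1·18, 2·12, 3·9, …, 7·2, 8·1) = 27
One optimal split: 3 + 3 + 3; product 3·3·3 = 27.

27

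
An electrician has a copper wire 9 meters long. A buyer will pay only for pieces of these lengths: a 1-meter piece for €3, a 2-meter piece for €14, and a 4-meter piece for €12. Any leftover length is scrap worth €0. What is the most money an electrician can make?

59

Consider every possible first cut. r[k] is the best of p[i]+r[k−i] over all sellable i≤k.
r[1] = 3
r[2] = max(3+3, 14+0) = 14
r[3] = max(3+14, 14+3) = 17
r[4] = max(3+17, 14+14, 12+0) = 28
r[5] = max(3+28, 14+17, 12+3) = 31
r[6] = max(3+31, 14+28, 12+14) = 42
r[7] = max(3+42, 14+31, 12+17) = 45
r[8] = max(3+45, 14+42, 12+28) = 56
r[9] = max(3+56, 14+45, 12+31) = 59
One optimal cutting: 2 + 2 + 2 + 2 + 1 → €59.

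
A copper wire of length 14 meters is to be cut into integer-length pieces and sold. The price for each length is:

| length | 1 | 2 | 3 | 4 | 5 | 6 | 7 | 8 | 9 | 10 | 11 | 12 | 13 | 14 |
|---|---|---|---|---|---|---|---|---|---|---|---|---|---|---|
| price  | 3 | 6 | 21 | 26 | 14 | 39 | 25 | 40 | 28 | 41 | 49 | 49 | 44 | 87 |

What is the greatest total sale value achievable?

94

Consider every possible first cut. best[k] is the best of p[i]+best[k−i] over all sellable i≤k.
best[1] = 3
best[2] = 6  (first piece 1, then best[1]=3)
best[3] = 21
best[4] = 26
best[5] = 29  (first piece 1, then best[4]=26)
best[6] = 42  (first piece 3, then best[3]=21)
best[7] = 47  (first piece 3, then best[4]=26)
best[8] = 52  (first piece 4, then best[4]=26)
best[9] = 63  (first piece 3, then best[6]=42)
best[10] = 68  (first piece 3, then best[7]=47)
best[11] = 73  (first piece 3, then best[8]=52)
best[12] = 84  (first piece 3, then best[9]=63)
best[13] = 89  (first piece 3, then best[10]=68)
best[14] = 94  (first piece 3, then best[11]=73)
One optimal cutting: 4 + 4 + 3 + 3 → €26 + €26 + €21 + €21 = €94.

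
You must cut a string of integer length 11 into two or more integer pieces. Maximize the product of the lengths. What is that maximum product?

54

Define prod[k] = max over 1≤i<k of i · max(k−i, prod[k−i]); the inner max lets the remainder stay uncut if that's better.
Small cases: prod[2]=1, prod[3]=2, prod[4]=4.
prod[5] = 2·max(3,2) = 2·3 = 6
prod[6] = 3·max(3,2) = 3·3 = 9
prod[7] = 2·max(5,6) = 2·6 = 12
prod[8] = 2·max(6,9) = 2·9 = 18
prod[9] = 3·max(6,9) = 3·9 = 27
prod[10] = 2·max(8,18) = 2·18 = 36
prod[11] = 2·max(9,27) = 2·27 = 54
One optimal split: 3 + 3 + 3 + 2; product 3·3·3·2 = 54.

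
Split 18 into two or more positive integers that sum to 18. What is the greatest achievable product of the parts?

Define f[k] = max over 1≤i<k of i · max(k−i, f[k−i]); the inner max lets the remainder stay uncut if that's better.
f[2] = 1×max(1,0) = 1×1 = 1
f[3] = max(1×2, 2×1) = 2
f[4] = max(1×3, 2×2, 3×1) = 4
f[5] = max(1×4, 2×3, 3×2, 4×1) = 6
f[6] = max(1×6, 2×4, 3×3, 4×2, 5×1) = 9
f[7] = max(1×9, 2×6, 3×4, 4×3, 5×2, 6×1) = 12
f[8] = max(1×12, 2×9, 3×6, …, 6×2, 7×1) = 18
f[9] = max(1×18, 2×12, 3×9, …, 7×2, 8×1) = 27
f[10] = max(1×27, 2×18, 3×12, …, 8×2, 9×1) = 36
f[11] = max(1×36, 2×27, 3×18, …, 9×2, 10×1) = 54
f[12] = max(1×54, 2×36, 3×27, …, 10×2, 11×1) = 81
f[13] = max(1×81, 2×54, 3×36, …, 11×2, 12×1) = 108
f[14] = max(1×108, 2×81, 3×54, …, 12×2, 13×1) = 162
f[15] = max(1×162, 2×108, 3×81, …, 13×2, 14×1) = 243
f[16] = max(1×243, 2×162, 3×108, …, 14×2, 15×1) = 324
f[17] = max(1×324, 2×243, 3×162, …, 15×2, 16×1) = 486
f[18] = max(1×486, 2×324, 3×243, …, 16×2, 17×1) = 729
One optimal split: 3 + 3 + 3 + 3 + 3 + 3; product 3×3×3×3×3×3 = 729.

729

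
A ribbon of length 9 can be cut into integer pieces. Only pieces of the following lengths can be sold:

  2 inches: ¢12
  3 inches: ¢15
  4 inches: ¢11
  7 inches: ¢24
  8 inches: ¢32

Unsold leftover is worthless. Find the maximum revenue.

51

Let r[k] be the best obtainable value from length k. For each k, try every first piece i and keep the best of price[i] + r[k−i].
r[1] = 0
r[2] = 12
r[3] = max(12+0, 15+0) = 15
r[4] = max(12+12, 15+0, 11+0) = 24
r[5] = max(12+15, 15+12, 11+0) = 27
r[6] = max(12+24, 15+15, 11+12) = 36
r[7] = max(12+27, 15+24, 11+15, 24+0) = 39
r[8] = max(12+36, 15+27, 11+24, 24+0, 32+0) = 48
r[9] = max(12+39, 15+36, 11+27, 24+12, 32+0) = 51
One optimal cutting: 3 + 2 + 2 + 2 → ¢51.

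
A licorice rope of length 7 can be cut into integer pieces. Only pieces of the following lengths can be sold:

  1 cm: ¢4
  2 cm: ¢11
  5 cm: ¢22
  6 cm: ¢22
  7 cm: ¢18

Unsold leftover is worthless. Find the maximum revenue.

37

Let f[k] be the best obtainable value from length k. For each k, try every first piece i and keep the best of price[i] + f[k−i].
f[1] = 4
f[2] = 11
f[3] = 15  (first piece 1, then f[2]=11)
f[4] = 22  (first piece 2, then f[2]=11)
f[5] = 26  (first piece 1, then f[4]=22)
f[6] = 33  (first piece 2, then f[4]=22)
f[7] = 37  (first piece 1, then f[6]=33)
One optimal cutting: 2 + 2 + 2 + 1 → ¢37.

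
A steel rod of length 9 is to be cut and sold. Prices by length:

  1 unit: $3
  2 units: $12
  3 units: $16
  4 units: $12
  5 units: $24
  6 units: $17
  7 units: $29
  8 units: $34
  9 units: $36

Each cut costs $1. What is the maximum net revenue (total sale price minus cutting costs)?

49

Let net[k] be the best obtainable value from length k. For each k, try every first piece i and keep the best of price[i] + net[k−i] minus the 1 cut fee when i<k.
net[1] = 3
net[2] = 12
net[3] = 16
net[4] = 23  (first piece 2, then net[2]=12)
net[5] = 27  (first piece 2, then net[3]=16)
net[6] = 34  (first piece 2, then net[4]=23)
net[7] = 38  (first piece 2, then net[5]=27)
net[8] = 45  (first piece 2, then net[6]=34)
net[9] = 49  (first piece 2, then net[7]=38)
One optimal plan: pieces 3 + 2 + 2 + 2 (3 cuts) → $52 − $3 = $49.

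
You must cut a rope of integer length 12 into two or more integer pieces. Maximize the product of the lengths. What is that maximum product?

Define P[k] = max over 1≤i<k of i · max(k−i, P[k−i]); the inner max lets the remainder stay uncut if that's better.
P[2] = 1×max(1,0) = 1×1 = 1
P[3] = 1×max(2,1) = 1×2 = 2
P[4] = 2×max(2,1) = 2×2 = 4
P[5] = 2×max(3,2) = 2×3 = 6
P[6] = 3×max(3,2) = 3×3 = 9
P[7] = 2×max(5,6) = 2×6 = 12
P[8] = 2×max(6,9) = 2×9 = 18
P[9] = 3×max(6,9) = 3×9 = 27
P[10] = 2×max(8,18) = 2×18 = 36
P[11] = 2×max(9,27) = 2×27 = 54
P[12] = 3×max(9,27) = 3×27 = 81
One optimal split: 3 + 3 + 3 + 3; product 3×3×3×3 = 81.

81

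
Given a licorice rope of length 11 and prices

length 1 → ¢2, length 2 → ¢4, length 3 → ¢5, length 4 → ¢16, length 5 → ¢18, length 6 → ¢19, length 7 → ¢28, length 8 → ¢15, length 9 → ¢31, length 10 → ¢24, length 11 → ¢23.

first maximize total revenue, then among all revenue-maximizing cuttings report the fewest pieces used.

2

Build r[k] bottom-up: r[k] = max over allowed piece i of (p[i] + r[k−i]).
r[1] = 2
r[2] = 4  (first piece 1, then r[1]=2)
r[3] = 6  (first piece 1, then r[2]=4)
r[4] = 16
r[5] = 18  (first piece 1, then r[4]=16)
r[6] = 20  (first piece 1, then r[5]=18)
r[7] = 28
r[8] = 32  (first piece 4, then r[4]=16)
r[9] = 34  (first piece 1, then r[8]=32)
r[10] = 36  (first piece 1, then r[9]=34)
r[11] = 44  (first piece 4, then r[7]=28)
Maximum revenue is ¢44.
Now minimize piece count subject to staying optimal: for each k, pieces[k] = 1 + min over i with p[i]+r[k−i]=r[k] of pieces[k−i].
pieces[8] = 2
pieces[9] = 2
pieces[10] = 2
pieces[11] = 2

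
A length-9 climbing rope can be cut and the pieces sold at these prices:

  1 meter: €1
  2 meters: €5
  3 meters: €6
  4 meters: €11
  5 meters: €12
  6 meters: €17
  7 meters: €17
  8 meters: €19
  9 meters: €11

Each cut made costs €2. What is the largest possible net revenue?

21

Let v[k] be the best obtainable value from length k. For each k, try every first piece i and keep the best of price[i] + v[k−i] minus the 2 cut fee when i<k.
v[1] = 1
v[2] = 5
v[3] = 6
v[4] = 11
v[5] = 12
v[6] = 17
v[7] = 17
v[8] = 20  (first piece 2, then v[6]=17)
v[9] = 21  (first piece 3, then v[6]=17)
One optimal plan: pieces 6 + 3 (1 cut) → €23 − €2 = €21.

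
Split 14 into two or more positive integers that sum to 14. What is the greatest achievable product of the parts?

Define f[k] = max over 1≤i<k of i · max(k−i, f[k−i]); the inner max lets the remainder stay uncut if that's better.
f[2] = 1*max(1,0) = 1*1 = 1
f[3] = 1*max(2,1) = 1*2 = 2
f[4] = 2*max(2,1) = 2*2 = 4
f[5] = 2*max(3,2) = 2*3 = 6
f[6] = 3*max(3,2) = 3*3 = 9
f[7] = 2*max(5,6) = 2*6 = 12
f[8] = 2*max(6,9) = 2*9 = 18
f[9] = 3*max(6,9) = 3*9 = 27
f[10] = 2*max(8,18) = 2*18 = 36
f[11] = 2*max(9,27) = 2*27 = 54
f[12] = 3*max(9,27) = 3*27 = 81
f[13] = 2*max(11,54) = 2*54 = 108
f[14] = 2*max(12,81) = 2*81 = 162
One optimal split: 3 + 3 + 3 + 3 + 2; product 3*3*3*3*2 = 162.

162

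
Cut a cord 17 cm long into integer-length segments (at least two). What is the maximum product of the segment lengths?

Fill g[k] for k=2..17: at each k try every first piece i and multiply by the better of (k−i) uncut or g[k−i].
g[2] = 1·max(1,0) = 1·1 = 1
g[3] = max(1·2, 2·1) = 2
g[4] = max(1·3, 2·2, 3·1) = 4
g[5] = max(1·4, 2·3, 3·2, 4·1) = 6
g[6] = max(1·6, 2·4, 3·3, 4·2, 5·1) = 9
g[7] = max(1·9, 2·6, 3·4, 4·3, 5·2, 6·1) = 12
g[8] = max(1·12, 2·9, 3·6, …, 6·2, 7·1) = 18
g[9] = max(1·18, 2·12, 3·9, …, 7·2, 8·1) = 27
g[10] = max(1·27, 2·18, 3·12, …, 8·2, 9·1) = 36
g[11] = max(1·36, 2·27, 3·18, …, 9·2, 10·1) = 54
g[12] = max(1·54, 2·36, 3·27, …, 10·2, 11·1) = 81
g[13] = max(1·81, 2·54, 3·36, …, 11·2, 12·1) = 108
g[14] = max(1·108, 2·81, 3·54, …, 12·2, 13·1) = 162
g[15] = max(1·162, 2·108, 3·81, …, 13·2, 14·1) = 243
g[16] = max(1·243, 2·162, 3·108, …, 14·2, 15·1) = 324
g[17] = max(1·324, 2·243, 3·162, …, 15·2, 16·1) = 486
One optimal split: 3 + 3 + 3 + 3 + 3 + 2; product 3·3·3·3·3·2 = 486.

486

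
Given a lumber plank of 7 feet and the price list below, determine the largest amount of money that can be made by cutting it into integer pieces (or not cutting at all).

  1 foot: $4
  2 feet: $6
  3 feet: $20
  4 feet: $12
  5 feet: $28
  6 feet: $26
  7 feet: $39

Build R[k] bottom-up: R[k] = max over allowed piece i of (p[i] + R[k−i]).
R[1] = 4
R[2] = 8  (first piece 1, then R[1]=4)
R[3] = 20
R[4] = 24  (first piece 1, then R[3]=20)
R[5] = 28  (first piece 1, then R[4]=24)
R[6] = 40  (first piece 3, then R[3]=20)
R[7] = 44  (first piece 1, then R[6]=40)
One optimal cutting: 3 + 3 + 1 → $20 + $20 + $4 = $44.

44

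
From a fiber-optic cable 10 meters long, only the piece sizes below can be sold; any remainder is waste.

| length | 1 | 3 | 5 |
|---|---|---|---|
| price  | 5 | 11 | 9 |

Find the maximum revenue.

Let r[k] be the best obtainable value from length k. For each k, try every first piece i and keep the best of price[i] + r[k−i].
r[1] = 5
r[2] = 10  (first piece 1, then r[1]=5)
r[3] = 15  (first piece 1, then r[2]=10)
r[4] = 20  (first piece 1, then r[3]=15)
r[5] = 25  (first piece 1, then r[4]=20)
r[6] = 30  (first piece 1, then r[5]=25)
r[7] = 35  (first piece 1, then r[6]=30)
r[8] = 40  (first piece 1, then r[7]=35)
r[9] = 45  (first piece 1, then r[8]=40)
r[10] = 50  (first piece 1, then r[9]=45)
One optimal cutting: 1 + 1 + 1 + 1 + 1 + 1 + 1 + 1 + 1 + 1 → $50.

50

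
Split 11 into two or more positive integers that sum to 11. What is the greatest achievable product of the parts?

Let f[k] be the best product for length k (with at least one cut). For each first piece i, the rest contributes max(k−i, f[k−i]).
f[2] = 1*max(1,0) = 1*1 = 1
f[3] = 1*max(2,1) = 1*2 = 2
f[4] = 2*max(2,1) = 2*2 = 4
f[5] = 2*max(3,2) = 2*3 = 6
f[6] = 3*max(3,2) = 3*3 = 9
f[7] = 2*max(5,6) = 2*6 = 12
f[8] = 2*max(6,9) = 2*9 = 18
f[9] = 3*max(6,9) = 3*9 = 27
f[10] = 2*max(8,18) = 2*18 = 36
f[11] = 2*max(9,27) = 2*27 = 54
One optimal split: 3 + 3 + 3 + 2; product 3*3*3*2 = 54.

54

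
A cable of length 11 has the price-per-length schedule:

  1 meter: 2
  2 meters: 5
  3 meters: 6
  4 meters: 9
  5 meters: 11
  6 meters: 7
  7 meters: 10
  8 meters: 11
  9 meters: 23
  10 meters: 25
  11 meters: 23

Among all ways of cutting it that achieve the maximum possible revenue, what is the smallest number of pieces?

Build r[k] bottom-up: r[k] = max over allowed piece i of (p[i] + r[k−i]).
r[1] = 2
r[2] = 5
r[3] = 7  (first piece 1, then r[2]=5)
r[4] = 10  (first piece 2, then r[2]=5)
r[5] = 12  (first piece 1, then r[4]=10)
r[6] = 15  (first piece 2, then r[4]=10)
r[7] = 17  (first piece 1, then r[6]=15)
r[8] = 20  (first piece 2, then r[6]=15)
r[9] = 23
r[10] = 25  (first piece 1, then r[9]=23)
r[11] = 28  (first piece 2, then r[9]=23)
Maximum revenue is 28.
Now minimize piece count subject to staying optimal: for each k, pieces[k] = 1 + min over i with p[i]+r[k−i]=r[k] of pieces[k−i].
pieces[8] = 4
pieces[9] = 1
pieces[10] = 1
pieces[11] = 2

2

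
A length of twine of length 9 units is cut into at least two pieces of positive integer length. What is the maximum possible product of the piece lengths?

Fill prod[k] for k=2..9: at each k try every first piece i and multiply by the better of (k−i) uncut or prod[k−i].
prod[2] = 1×max(1,0) = 1×1 = 1
prod[3] = 1×max(2,1) = 1×2 = 2
prod[4] = 2×max(2,1) = 2×2 = 4
prod[5] = 2×max(3,2) = 2×3 = 6
prod[6] = 3×max(3,2) = 3×3 = 9
prod[7] = 2×max(5,6) = 2×6 = 12
prod[8] = 2×max(6,9) = 2×9 = 18
prod[9] = 3×max(6,9) = 3×9 = 27
One optimal split: 3 + 3 + 3; product 3×3×3 = 27.

27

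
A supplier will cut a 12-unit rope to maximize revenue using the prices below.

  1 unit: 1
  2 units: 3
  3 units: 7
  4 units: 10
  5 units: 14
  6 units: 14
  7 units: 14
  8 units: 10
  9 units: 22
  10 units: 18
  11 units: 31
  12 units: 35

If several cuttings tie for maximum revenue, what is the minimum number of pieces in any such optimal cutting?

1

Build r[k] bottom-up: r[k] = max over allowed piece i of (p[i] + r[k−i]).
r[1] = 1
r[2] = 3
r[3] = 7
r[4] = 10
r[5] = 14
r[6] = 15  (first piece 1, then r[5]=14)
r[7] = 17  (first piece 2, then r[5]=14)
r[8] = 21  (first piece 3, then r[5]=14)
r[9] = 24  (first piece 4, then r[5]=14)
r[10] = 28  (first piece 5, then r[5]=14)
r[11] = 31
r[12] = 35
Maximum revenue is 35.
Now minimize piece count subject to staying optimal: for each k, pieces[k] = 1 + min over i with p[i]+r[k−i]=r[k] of pieces[k−i].
pieces[9] = 2
pieces[10] = 2
pieces[11] = 1
pieces[12] = 1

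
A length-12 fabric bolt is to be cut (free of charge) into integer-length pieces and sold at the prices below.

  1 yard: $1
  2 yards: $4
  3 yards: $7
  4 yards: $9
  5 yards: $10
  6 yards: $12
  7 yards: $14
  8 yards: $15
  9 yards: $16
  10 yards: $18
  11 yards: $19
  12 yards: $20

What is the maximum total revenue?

28

Build r[k] bottom-up: r[k] = max over allowed piece i of (p[i] + r[k−i]).
r[1] = 1
r[2] = 4
r[3] = 7
r[4] = 9
r[5] = 11  (first piece 2, then r[3]=7)
r[6] = 14  (first piece 3, then r[3]=7)
r[7] = 16  (first piece 3, then r[4]=9)
r[8] = 18  (first piece 2, then r[6]=14)
r[9] = 21  (first piece 3, then r[6]=14)
r[10] = 23  (first piece 3, then r[7]=16)
r[11] = 25  (first piece 2, then r[9]=21)
r[12] = 28  (first piece 3, then r[9]=21)
One optimal cutting: 3 + 3 + 3 + 3 → $7 + $7 + $7 + $7 = $28.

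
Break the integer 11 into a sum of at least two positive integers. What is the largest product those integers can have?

54

Define prod[k] = max over 1≤i<k of i · max(k−i, prod[k−i]); the inner max lets the remainder stay uncut if that's better.
prod[2] = 1×max(1,0) = 1×1 = 1
prod[3] = 1×max(2,1) = 1×2 = 2
prod[4] = 2×max(2,1) = 2×2 = 4
prod[5] = 2×max(3,2) = 2×3 = 6
prod[6] = 3×max(3,2) = 3×3 = 9
prod[7] = 2×max(5,6) = 2×6 = 12
prod[8] = 2×max(6,9) = 2×9 = 18
prod[9] = 3×max(6,9) = 3×9 = 27
prod[10] = 2×max(8,18) = 2×18 = 36
prod[11] = 2×max(9,27) = 2×27 = 54
One optimal split: 3 + 3 + 3 + 2; product 3×3×3×2 = 54.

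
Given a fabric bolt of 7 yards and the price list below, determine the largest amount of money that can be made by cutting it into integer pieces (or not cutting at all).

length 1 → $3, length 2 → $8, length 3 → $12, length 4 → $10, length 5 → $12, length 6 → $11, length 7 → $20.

28

Consider every possible first cut. v[k] is the best of p[i]+v[k−i] over all sellable i≤k.
v[1] = 3
v[2] = 8
v[3] = 12
v[4] = 16  (first piece 2, then v[2]=8)
v[5] = 20  (first piece 2, then v[3]=12)
v[6] = 24  (first piece 2, then v[4]=16)
v[7] = 28  (first piece 2, then v[5]=20)
One optimal cutting: 3 + 2 + 2 → $12 + $8 + $8 = $28.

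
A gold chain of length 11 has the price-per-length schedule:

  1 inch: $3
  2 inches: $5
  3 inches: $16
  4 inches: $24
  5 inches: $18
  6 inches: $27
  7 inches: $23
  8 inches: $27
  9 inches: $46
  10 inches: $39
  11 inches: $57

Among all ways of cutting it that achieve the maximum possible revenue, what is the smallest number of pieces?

Let r[k] be the best obtainable value from length k. For each k, try every first piece i and keep the best of price[i] + r[k−i].
r[1] = 3
r[2] = 6  (first piece 1, then r[1]=3)
r[3] = 16
r[4] = 24
r[5] = 27  (first piece 1, then r[4]=24)
r[6] = 32  (first piece 3, then r[3]=16)
r[7] = 40  (first piece 3, then r[4]=24)
r[8] = 48  (first piece 4, then r[4]=24)
r[9] = 51  (first piece 1, then r[8]=48)
r[10] = 56  (first piece 3, then r[7]=40)
r[11] = 64  (first piece 3, then r[8]=48)
Maximum revenue is $64.
Now minimize piece count subject to staying optimal: for each k, pieces[k] = 1 + min over i with p[i]+r[k−i]=r[k] of pieces[k−i].
pieces[8] = 2
pieces[9] = 3
pieces[10] = 3
pieces[11] = 3

3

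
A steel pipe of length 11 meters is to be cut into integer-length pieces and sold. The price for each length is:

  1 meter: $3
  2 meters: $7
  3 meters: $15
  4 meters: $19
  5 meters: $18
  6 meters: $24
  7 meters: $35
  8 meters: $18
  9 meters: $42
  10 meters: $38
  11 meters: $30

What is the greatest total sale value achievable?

Consider every possible first cut. best[k] is the best of p[i]+best[k−i] over all sellable i≤k.
best[1] = 3
best[2] = max(3+3, 7+0) = 7
best[3] = max(3+7, 7+3, 15+0) = 15
best[4] = max(3+15, 7+7, 15+3, 19+0) = 19
best[5] = max(3+19, 7+15, 15+7, 19+3, 18+0) = 22
best[6] = max(3+22, 7+19, 15+15, 19+7, 18+3, 24+0) = 30
best[7] = max(3+30, 7+22, 15+19, …, 24+3, 35+0) = 35
best[8] = max(3+35, 7+30, 15+22, …, 35+3, 18+0) = 38
best[9] = max(3+38, 7+35, 15+30, …, 18+3, 42+0) = 45
best[10] = max(3+45, 7+38, 15+35, …, 42+3, 38+0) = 50
best[11] = max(3+50, 7+45, 15+38, …, 38+3, 30+0) = 54
One optimal cutting: 7 + 4 → $35 + $19 = $54.

54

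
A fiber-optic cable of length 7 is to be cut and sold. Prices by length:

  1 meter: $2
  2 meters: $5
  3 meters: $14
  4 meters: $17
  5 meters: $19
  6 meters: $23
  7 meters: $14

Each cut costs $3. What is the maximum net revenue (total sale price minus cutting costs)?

Build v[k] bottom-up: v[k] = max over allowed piece i of (p[i] + v[k−i]) − 3 per cut.
v[1] = 2
v[2] = 5
v[3] = 14
v[4] = 17
v[5] = 19
v[6] = 25  (first piece 3, then v[3]=14)
v[7] = 28  (first piece 3, then v[4]=17)
One optimal plan: pieces 4 + 3 (1 cut) → $31 − $3 = $28.

28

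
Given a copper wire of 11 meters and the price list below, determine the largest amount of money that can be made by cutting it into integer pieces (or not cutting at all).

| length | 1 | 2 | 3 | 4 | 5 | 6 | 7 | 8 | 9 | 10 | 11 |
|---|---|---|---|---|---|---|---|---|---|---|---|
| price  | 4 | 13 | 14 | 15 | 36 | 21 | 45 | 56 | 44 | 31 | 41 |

76

Build v[k] bottom-up: v[k] = max over allowed piece i of (p[i] + v[k−i]).
v[1] = 4
v[2] = max(4+4, 13+0) = 13
v[3] = max(4+13, 13+4, 14+0) = 17
v[4] = max(4+17, 13+13, 14+4, 15+0) = 26
v[5] = max(4+26, 13+17, 14+13, 15+4, 36+0) = 36
v[6] = max(4+36, 13+26, 14+17, 15+13, 36+4, 21+0) = 40
v[7] = max(4+40, 13+36, 14+26, …, 21+4, 45+0) = 49
v[8] = max(4+49, 13+40, 14+36, …, 45+4, 56+0) = 56
v[9] = max(4+56, 13+49, 14+40, …, 56+4, 44+0) = 62
v[10] = max(4+62, 13+56, 14+49, …, 44+4, 31+0) = 72
v[11] = max(4+72, 13+62, 14+56, …, 31+4, 41+0) = 76
One optimal cutting: 5 + 5 + 1 → €36 + €36 + €4 = €76.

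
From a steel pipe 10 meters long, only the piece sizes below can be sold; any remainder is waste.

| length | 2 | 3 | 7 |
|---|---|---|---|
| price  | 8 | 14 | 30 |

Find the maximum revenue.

Let r[k] be the best obtainable value from length k. For each k, try every first piece i and keep the best of price[i] + r[k−i].
r[1] = 0
r[2] = 8
r[3] = 14
r[4] = 16  (first piece 2, then r[2]=8)
r[5] = 22  (first piece 2, then r[3]=14)
r[6] = 28  (first piece 3, then r[3]=14)
r[7] = 30  (first piece 2, then r[5]=22)
r[8] = 36  (first piece 2, then r[6]=28)
r[9] = 42  (first piece 3, then r[6]=28)
r[10] = 44  (first piece 2, then r[8]=36)
One optimal cutting: 3 + 3 + 2 + 2 → $44.

44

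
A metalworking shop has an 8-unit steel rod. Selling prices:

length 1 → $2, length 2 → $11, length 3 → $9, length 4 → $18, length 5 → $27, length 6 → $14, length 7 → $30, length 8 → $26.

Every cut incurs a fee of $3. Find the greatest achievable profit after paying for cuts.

Let v[k] be the best obtainable value from length k. For each k, try every first piece i and keep the best of price[i] + v[k−i] minus the 3 cut fee when i<k.
v[1] = 2
v[2] = 11
v[3] = 10  (first piece 1, then v[2]=11)
v[4] = 19  (first piece 2, then v[2]=11)
v[5] = 27
v[6] = 27  (first piece 2, then v[4]=19)
v[7] = 35  (first piece 2, then v[5]=27)
v[8] = 35  (first piece 2, then v[6]=27)
One optimal plan: pieces 2 + 2 + 2 + 2 (3 cuts) → $44 − $9 = $35.

35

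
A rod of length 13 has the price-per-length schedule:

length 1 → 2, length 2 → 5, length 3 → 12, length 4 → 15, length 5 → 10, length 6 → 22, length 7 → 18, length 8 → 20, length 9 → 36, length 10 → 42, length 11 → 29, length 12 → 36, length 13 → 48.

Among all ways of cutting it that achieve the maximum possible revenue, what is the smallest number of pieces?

2

Consider every possible first cut. r[k] is the best of p[i]+r[k−i] over all sellable i≤k.
r[1] = 2
r[2] = 5
r[3] = 12
r[4] = 15
r[5] = 17  (first piece 1, then r[4]=15)
r[6] = 24  (first piece 3, then r[3]=12)
r[7] = 27  (first piece 3, then r[4]=15)
r[8] = 30  (first piece 4, then r[4]=15)
r[9] = 36  (first piece 3, then r[6]=24)
r[10] = 42
r[11] = 44  (first piece 1, then r[10]=42)
r[12] = 48  (first piece 3, then r[9]=36)
r[13] = 54  (first piece 3, then r[10]=42)
Maximum revenue is 54.
Now minimize piece count subject to staying optimal: for each k, pieces[k] = 1 + min over i with p[i]+r[k−i]=r[k] of pieces[k−i].
pieces[10] = 1
pieces[11] = 2
pieces[12] = 2
pieces[13] = 2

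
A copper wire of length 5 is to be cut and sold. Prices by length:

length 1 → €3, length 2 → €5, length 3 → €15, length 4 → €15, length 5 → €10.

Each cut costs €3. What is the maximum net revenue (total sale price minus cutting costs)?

17

Let net[k] be the best obtainable value from length k. For each k, try every first piece i and keep the best of price[i] + net[k−i] minus the 3 cut fee when i<k.
net[1] = 3
net[2] = 5
net[3] = 15
net[4] = 15  (first piece 1, then net[3]=15)
net[5] = 17  (first piece 2, then net[3]=15)
One optimal plan: pieces 3 + 2 (1 cut) → €20 − €3 = €17.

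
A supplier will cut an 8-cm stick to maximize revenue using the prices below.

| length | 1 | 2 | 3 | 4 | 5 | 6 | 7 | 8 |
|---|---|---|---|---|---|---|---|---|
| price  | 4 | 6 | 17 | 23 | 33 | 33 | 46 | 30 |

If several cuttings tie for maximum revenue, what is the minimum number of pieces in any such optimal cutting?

Let r[k] be the best obtainable value from length k. For each k, try every first piece i and keep the best of price[i] + r[k−i].
r[1] = 4
r[2] = 8  (first piece 1, then r[1]=4)
r[3] = 17
r[4] = 23
r[5] = 33
r[6] = 37  (first piece 1, then r[5]=33)
r[7] = 46
r[8] = 50  (first piece 1, then r[7]=46)
Maximum revenue is $50.
Now minimize piece count subject to staying optimal: for each k, pieces[k] = 1 + min over i with p[i]+r[k−i]=r[k] of pieces[k−i].
pieces[5] = 1
pieces[6] = 2
pieces[7] = 1
pieces[8] = 2

2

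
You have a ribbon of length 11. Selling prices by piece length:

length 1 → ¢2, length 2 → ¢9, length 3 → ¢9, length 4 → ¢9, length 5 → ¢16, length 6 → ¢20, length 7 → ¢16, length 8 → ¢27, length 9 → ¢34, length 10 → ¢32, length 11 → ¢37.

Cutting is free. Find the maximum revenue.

47

Build r[k] bottom-up: r[k] = max over allowed piece i of (p[i] + r[k−i]).
r[1] = 2
r[2] = 9
r[3] = 11  (first piece 1, then r[2]=9)
r[4] = 18  (first piece 2, then r[2]=9)
r[5] = 20  (first piece 1, then r[4]=18)
r[6] = 27  (first piece 2, then r[4]=18)
r[7] = 29  (first piece 1, then r[6]=27)
r[8] = 36  (first piece 2, then r[6]=27)
r[9] = 38  (first piece 1, then r[8]=36)
r[10] = 45  (first piece 2, then r[8]=36)
r[11] = 47  (first piece 1, then r[10]=45)
One optimal cutting: 2 + 2 + 2 + 2 + 2 + 1 → ¢9 + ¢9 + ¢9 + ¢9 + ¢9 + ¢2 = ¢47.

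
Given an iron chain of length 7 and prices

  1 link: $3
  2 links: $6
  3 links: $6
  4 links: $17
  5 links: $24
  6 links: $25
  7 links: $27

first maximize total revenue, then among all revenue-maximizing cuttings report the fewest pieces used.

2

Consider every possible first cut. r[k] is the best of p[i]+r[k−i] over all sellable i≤k.
r[1] = 3
r[2] = 6  (first piece 1, then r[1]=3)
r[3] = 9  (first piece 1, then r[2]=6)
r[4] = 17
r[5] = 24
r[6] = 27  (first piece 1, then r[5]=24)
r[7] = 30  (first piece 1, then r[6]=27)
Maximum revenue is $30.
Now minimize piece count subject to staying optimal: for each k, pieces[k] = 1 + min over i with p[i]+r[k−i]=r[k] of pieces[k−i].
pieces[4] = 1
pieces[5] = 1
pieces[6] = 2
pieces[7] = 2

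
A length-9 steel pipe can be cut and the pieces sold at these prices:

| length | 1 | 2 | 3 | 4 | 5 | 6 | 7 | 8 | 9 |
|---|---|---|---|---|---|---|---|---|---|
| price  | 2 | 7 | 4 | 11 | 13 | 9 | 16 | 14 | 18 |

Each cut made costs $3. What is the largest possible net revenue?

21

Build v[k] bottom-up: v[k] = max over allowed piece i of (p[i] + v[k−i]) − 3 per cut.
v[1] = 2
v[2] = 7
v[3] = 6  (first piece 1, then v[2]=7)
v[4] = 11  (first piece 2, then v[2]=7)
v[5] = 13
v[6] = 15  (first piece 2, then v[4]=11)
v[7] = 17  (first piece 2, then v[5]=13)
v[8] = 19  (first piece 2, then v[6]=15)
v[9] = 21  (first piece 2, then v[7]=17)
One optimal plan: pieces 5 + 2 + 2 (2 cuts) → $27 − $6 = $21.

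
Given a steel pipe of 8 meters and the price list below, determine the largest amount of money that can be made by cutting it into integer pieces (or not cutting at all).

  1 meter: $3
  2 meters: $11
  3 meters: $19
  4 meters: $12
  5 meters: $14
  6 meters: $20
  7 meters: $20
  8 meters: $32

49

Build R[k] bottom-up: R[k] = max over allowed piece i of (p[i] + R[k−i]).
R[1] = 3
R[2] = 11
R[3] = 19
R[4] = 22  (first piece 1, then R[3]=19)
R[5] = 30  (first piece 2, then R[3]=19)
R[6] = 38  (first piece 3, then R[3]=19)
R[7] = 41  (first piece 1, then R[6]=38)
R[8] = 49  (first piece 2, then R[6]=38)
One optimal cutting: 3 + 3 + 2 → $19 + $19 + $11 = $49.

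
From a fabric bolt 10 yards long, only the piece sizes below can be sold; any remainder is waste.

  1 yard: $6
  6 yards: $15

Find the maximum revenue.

Consider every possible first cut. r[k] is the best of p[i]+r[k−i] over all sellable i≤k.
r[1] = 6
r[2] = 12  (first piece 1, then r[1]=6)
r[3] = 18  (first piece 1, then r[2]=12)
r[4] = 24  (first piece 1, then r[3]=18)
r[5] = 30  (first piece 1, then r[4]=24)
r[6] = max(6+30, 15+0) = 36
r[7] = max(6+36, 15+6) = 42
r[8] = max(6+42, 15+12) = 48
r[9] = max(6+48, 15+18) = 54
r[10] = max(6+54, 15+24) = 60
One optimal cutting: 1 + 1 + 1 + 1 + 1 + 1 + 1 + 1 + 1 + 1 → $60.

60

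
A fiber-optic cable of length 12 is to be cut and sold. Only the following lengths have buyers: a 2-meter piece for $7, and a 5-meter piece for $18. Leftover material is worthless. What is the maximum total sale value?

43

Let f[k] be the best obtainable value from length k. For each k, try every first piece i and keep the best of price[i] + f[k−i].
f[1] = 0
f[2] = 7
f[3] = 7
f[4] = 14  (first piece 2, then f[2]=7)
f[5] = 18
f[6] = 21  (first piece 2, then f[4]=14)
f[7] = 25  (first piece 2, then f[5]=18)
f[8] = 28  (first piece 2, then f[6]=21)
f[9] = 32  (first piece 2, then f[7]=25)
f[10] = 36  (first piece 5, then f[5]=18)
f[11] = 39  (first piece 2, then f[9]=32)
f[12] = 43  (first piece 2, then f[10]=36)
One optimal cutting: 5 + 5 + 2 → $43.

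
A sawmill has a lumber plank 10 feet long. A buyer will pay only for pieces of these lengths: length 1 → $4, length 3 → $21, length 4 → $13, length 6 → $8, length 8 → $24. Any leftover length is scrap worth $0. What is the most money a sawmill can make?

67

Let f[k] be the best obtainable value from length k. For each k, try every first piece i and keep the best of price[i] + f[k−i].
f[1] = 4
f[2] = 8  (first piece 1, then f[1]=4)
f[3] = max(4+8, 21+0) = 21
f[4] = max(4+21, 21+4, 13+0) = 25
f[5] = max(4+25, 21+8, 13+4) = 29
f[6] = max(4+29, 21+21, 13+8, 8+0) = 42
f[7] = max(4+42, 21+25, 13+21, 8+4) = 46
f[8] = max(4+46, 21+29, 13+25, 8+8, 24+0) = 50
f[9] = max(4+50, 21+42, 13+29, 8+21, 24+4) = 63
f[10] = max(4+63, 21+46, 13+42, 8+25, 24+8) = 67
One optimal cutting: 3 + 3 + 3 + 1 → $67.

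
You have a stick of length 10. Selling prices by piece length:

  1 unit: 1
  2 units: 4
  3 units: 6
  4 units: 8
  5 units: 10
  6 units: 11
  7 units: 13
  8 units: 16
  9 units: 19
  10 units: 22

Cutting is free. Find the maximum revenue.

Consider every possible first cut. v[k] is the best of p[i]+v[k−i] over all sellable i≤k.
v[1] = 1
v[2] = max(1+1, 4+0) = 4
v[3] = max(1+4, 4+1, 6+0) = 6
v[4] = max(1+6, 4+4, 6+1, 8+0) = 8
v[5] = max(1+8, 4+6, 6+4, 8+1, 10+0) = 10
v[6] = max(1+10, 4+8, 6+6, 8+4, 10+1, 11+0) = 12
v[7] = max(1+12, 4+10, 6+8, …, 11+1, 13+0) = 14
v[8] = max(1+14, 4+12, 6+10, …, 13+1, 16+0) = 16
v[9] = max(1+16, 4+14, 6+12, …, 16+1, 19+0) = 19
v[10] = max(1+19, 4+16, 6+14, …, 19+1, 22+0) = 22
Best is to sell the whole 10-unit piece uncut for 22.

22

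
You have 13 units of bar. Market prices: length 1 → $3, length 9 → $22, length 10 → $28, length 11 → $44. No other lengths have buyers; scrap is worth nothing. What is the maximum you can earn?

50

Let best[k] be the best obtainable value from length k. For each k, try every first piece i and keep the best of price[i] + best[k−i].
best[1] = 3
best[2] = 6  (first piece 1, then best[1]=3)
best[3] = 9  (first piece 1, then best[2]=6)
best[4] = 12  (first piece 1, then best[3]=9)
best[5] = 15  (first piece 1, then best[4]=12)
best[6] = 18  (first piece 1, then best[5]=15)
best[7] = 21  (first piece 1, then best[6]=18)
best[8] = 24  (first piece 1, then best[7]=21)
best[9] = 27  (first piece 1, then best[8]=24)
best[10] = 30  (first piece 1, then best[9]=27)
best[11] = 44
best[12] = 47  (first piece 1, then best[11]=44)
best[13] = 50  (first piece 1, then best[12]=47)
One optimal cutting: 11 + 1 + 1 → $50.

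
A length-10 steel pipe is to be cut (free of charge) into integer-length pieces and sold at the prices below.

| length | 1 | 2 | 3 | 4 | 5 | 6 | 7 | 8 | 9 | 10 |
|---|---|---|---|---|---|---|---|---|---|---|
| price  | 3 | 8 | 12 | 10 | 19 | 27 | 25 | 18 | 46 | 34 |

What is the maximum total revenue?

49

Consider every possible first cut. best[k] is the best of p[i]+best[k−i] over all sellable i≤k.
best[1] = 3
best[2] = 8
best[3] = 12
best[4] = 16  (first piece 2, then best[2]=8)
best[5] = 20  (first piece 2, then best[3]=12)
best[6] = 27
best[7] = 30  (first piece 1, then best[6]=27)
best[8] = 35  (first piece 2, then best[6]=27)
best[9] = 46
best[10] = 49  (first piece 1, then best[9]=46)
One optimal cutting: 9 + 1 → $46 + $3 = $49.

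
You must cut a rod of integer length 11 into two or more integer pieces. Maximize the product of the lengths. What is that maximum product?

54

Fill prod[k] for k=2..11: at each k try every first piece i and multiply by the better of (k−i) uncut or prod[k−i].
Small cases: prod[2]=1, prod[3]=2, prod[4]=4.
prod[5] = max(1×4, 2×3, 3×2, 4×1) = 6
prod[6] = max(1×6, 2×4, 3×3, 4×2, 5×1) = 9
prod[7] = max(1×9, 2×6, 3×4, 4×3, 5×2, 6×1) = 12
prod[8] = max(1×12, 2×9, 3×6, …, 6×2, 7×1) = 18
prod[9] = max(1×18, 2×12, 3×9, …, 7×2, 8×1) = 27
prod[10] = max(1×27, 2×18, 3×12, …, 8×2, 9×1) = 36
prod[11] = max(1×36, 2×27, 3×18, …, 9×2, 10×1) = 54
One optimal split: 3 + 3 + 3 + 2; product 3×3×3×2 = 54.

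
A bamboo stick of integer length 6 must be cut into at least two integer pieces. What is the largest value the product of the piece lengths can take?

Fill prod[k] for k=2..6: at each k try every first piece i and multiply by the better of (k−i) uncut or prod[k−i].
prod[2] = 1*max(1,0) = 1*1 = 1
prod[3] = 1*max(2,1) = 1*2 = 2
prod[4] = 2*max(2,1) = 2*2 = 4
prod[5] = 2*max(3,2) = 2*3 = 6
prod[6] = 3*max(3,2) = 3*3 = 9
One optimal split: 3 + 3; product 3*3 = 9.

9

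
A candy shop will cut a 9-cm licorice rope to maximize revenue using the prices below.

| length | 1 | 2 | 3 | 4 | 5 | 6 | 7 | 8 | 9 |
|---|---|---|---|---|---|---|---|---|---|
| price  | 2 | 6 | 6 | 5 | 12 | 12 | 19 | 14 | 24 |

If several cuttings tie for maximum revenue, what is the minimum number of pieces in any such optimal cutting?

5

Build r[k] bottom-up: r[k] = max over allowed piece i of (p[i] + r[k−i]).
r[1] = 2
r[2] = 6
r[3] = 8  (first piece 1, then r[2]=6)
r[4] = 12  (first piece 2, then r[2]=6)
r[5] = 14  (first piece 1, then r[4]=12)
r[6] = 18  (first piece 2, then r[4]=12)
r[7] = 20  (first piece 1, then r[6]=18)
r[8] = 24  (first piece 2, then r[6]=18)
r[9] = 26  (first piece 1, then r[8]=24)
Maximum revenue is ¢26.
Now minimize piece count subject to staying optimal: for each k, pieces[k] = 1 + min over i with p[i]+r[k−i]=r[k] of pieces[k−i].
pieces[6] = 3
pieces[7] = 4
pieces[8] = 4
pieces[9] = 5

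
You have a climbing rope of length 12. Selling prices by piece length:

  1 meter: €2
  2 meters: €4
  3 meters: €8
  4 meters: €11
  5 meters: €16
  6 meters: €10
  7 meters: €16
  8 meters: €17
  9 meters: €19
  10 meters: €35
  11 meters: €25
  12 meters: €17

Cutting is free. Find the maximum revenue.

Let R[k] be the best obtainable value from length k. For each k, try every first piece i and keep the best of price[i] + R[k−i].
R[1] = 2
R[2] = max(2+2, 4+0) = 4
R[3] = max(2+4, 4+2, 8+0) = 8
R[4] = max(2+8, 4+4, 8+2, 11+0) = 11
R[5] = max(2+11, 4+8, 8+4, 11+2, 16+0) = 16
R[6] = max(2+16, 4+11, 8+8, 11+4, 16+2, 10+0) = 18
R[7] = max(2+18, 4+16, 8+11, …, 10+2, 16+0) = 20
R[8] = max(2+20, 4+18, 8+16, …, 16+2, 17+0) = 24
R[9] = max(2+24, 4+20, 8+18, …, 17+2, 19+0) = 27
R[10] = max(2+27, 4+24, 8+20, …, 19+2, 35+0) = 35
R[11] = max(2+35, 4+27, 8+24, …, 35+2, 25+0) = 37
R[12] = max(2+37, 4+35, 8+27, …, 25+2, 17+0) = 39
One optimal cutting: 10 + 1 + 1 → €35 + €2 + €2 = €39.

39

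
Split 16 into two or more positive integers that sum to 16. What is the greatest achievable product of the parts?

324

Define P[k] = max over 1≤i<k of i · max(k−i, P[k−i]); the inner max lets the remainder stay uncut if that's better.
Small cases: P[2]=1, P[3]=2, P[4]=4, P[5]=6, P[6]=9, P[7]=12, P[8]=18, P[9]=27, P[10]=36.
P[11] = max(1*36, 2*27, 3*18, …, 9*2, 10*1) = 54
P[12] = max(1*54, 2*36, 3*27, …, 10*2, 11*1) = 81
P[13] = max(1*81, 2*54, 3*36, …, 11*2, 12*1) = 108
P[14] = max(1*108, 2*81, 3*54, …, 12*2, 13*1) = 162
P[15] = max(1*162, 2*108, 3*81, …, 13*2, 14*1) = 243
P[16] = max(1*243, 2*162, 3*108, …, 14*2, 15*1) = 324
One optimal split: 3 + 3 + 3 + 3 + 2 + 2; product 3*3*3*3*2*2 = 324.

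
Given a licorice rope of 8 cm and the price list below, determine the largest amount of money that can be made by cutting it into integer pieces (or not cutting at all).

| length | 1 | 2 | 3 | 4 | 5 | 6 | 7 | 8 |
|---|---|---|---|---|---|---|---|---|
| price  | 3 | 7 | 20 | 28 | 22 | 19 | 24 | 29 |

Let R[k] be the best obtainable value from length k. For each k, try every first piece i and keep the best of price[i] + R[k−i].
R[1] = 3
R[2] = 7
R[3] = 20
R[4] = 28
R[5] = 31  (first piece 1, then R[4]=28)
R[6] = 40  (first piece 3, then R[3]=20)
R[7] = 48  (first piece 3, then R[4]=28)
R[8] = 56  (first piece 4, then R[4]=28)
One optimal cutting: 4 + 4 → ¢28 + ¢28 = ¢56.

56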